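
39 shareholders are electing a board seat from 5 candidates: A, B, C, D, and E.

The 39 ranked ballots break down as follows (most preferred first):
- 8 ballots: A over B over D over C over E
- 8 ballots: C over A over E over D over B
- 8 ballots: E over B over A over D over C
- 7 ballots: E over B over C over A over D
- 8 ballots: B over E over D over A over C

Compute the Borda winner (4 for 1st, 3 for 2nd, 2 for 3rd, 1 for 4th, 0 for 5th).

A: 8×4 + 8×3 + 8×2 + 7×1 + 8×1 = 87
B: 8×3 + 8×0 + 8×3 + 7×3 + 8×4 = 101
C: 8×1 + 8×4 + 8×0 + 7×2 + 8×0 = 54
D: 8×2 + 8×1 + 8×1 + 7×0 + 8×2 = 48
E: 8×0 + 8×2 + 8×4 + 7×4 + 8×3 = 100

B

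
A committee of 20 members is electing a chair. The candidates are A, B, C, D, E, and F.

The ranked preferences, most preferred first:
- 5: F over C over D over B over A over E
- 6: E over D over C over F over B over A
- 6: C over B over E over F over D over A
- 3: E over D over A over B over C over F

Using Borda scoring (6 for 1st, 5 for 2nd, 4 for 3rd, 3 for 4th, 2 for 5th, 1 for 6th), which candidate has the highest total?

C

A: 5×2 + 6×1 + 6×1 + 3×4 = 34
B: 5×3 + 6×2 + 6×5 + 3×3 = 66
C: 5×5 + 6×4 + 6×6 + 3×2 = 91
D: 5×4 + 6×5 + 6×2 + 3×5 = 77
E: 5×1 + 6×6 + 6×4 + 3×6 = 83
F: 5×6 + 6×3 + 6×3 + 3×1 = 69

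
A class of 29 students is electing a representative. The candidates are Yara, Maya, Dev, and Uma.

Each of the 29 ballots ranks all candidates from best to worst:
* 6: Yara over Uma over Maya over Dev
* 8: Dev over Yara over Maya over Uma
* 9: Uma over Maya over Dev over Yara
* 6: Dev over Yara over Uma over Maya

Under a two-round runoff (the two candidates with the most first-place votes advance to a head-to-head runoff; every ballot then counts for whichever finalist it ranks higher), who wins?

Uma

Round 1 first-place votes: Yara 6, Maya 0, Dev 14, Uma 9. Dev and Uma advance.
Runoff: Dev is ranked above Uma on 14 ballots, Uma above Dev on 15.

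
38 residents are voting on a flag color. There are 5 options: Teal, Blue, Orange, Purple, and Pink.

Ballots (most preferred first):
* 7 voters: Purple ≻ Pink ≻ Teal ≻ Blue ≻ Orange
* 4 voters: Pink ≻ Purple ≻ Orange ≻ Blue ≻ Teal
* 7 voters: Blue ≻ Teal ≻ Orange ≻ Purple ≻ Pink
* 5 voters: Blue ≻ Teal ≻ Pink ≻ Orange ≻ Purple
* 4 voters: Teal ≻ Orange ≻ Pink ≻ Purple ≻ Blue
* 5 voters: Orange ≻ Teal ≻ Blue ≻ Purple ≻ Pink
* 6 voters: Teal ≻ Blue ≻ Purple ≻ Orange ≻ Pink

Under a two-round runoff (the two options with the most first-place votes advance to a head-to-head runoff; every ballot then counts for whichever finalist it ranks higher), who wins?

Round 1 first-place votes: Teal 10, Blue 12, Orange 5, Purple 7, Pink 4. Blue and Teal advance.
Runoff: Blue is ranked above Teal on 16 ballots, Teal above Blue on 22.

Teal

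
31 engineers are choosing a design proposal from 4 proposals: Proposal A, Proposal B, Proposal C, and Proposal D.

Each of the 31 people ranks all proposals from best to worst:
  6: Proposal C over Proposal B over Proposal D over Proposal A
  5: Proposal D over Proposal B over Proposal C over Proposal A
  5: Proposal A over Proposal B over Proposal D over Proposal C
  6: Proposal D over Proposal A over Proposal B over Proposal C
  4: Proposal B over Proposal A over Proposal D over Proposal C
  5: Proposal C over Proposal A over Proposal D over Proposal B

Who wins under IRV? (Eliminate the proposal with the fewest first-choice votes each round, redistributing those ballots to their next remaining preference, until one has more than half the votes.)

Proposal D

Round 1: Proposal A 5, Proposal B 4, Proposal C 11, Proposal D 11. Proposal B eliminated.
Round 2: Proposal A 9, Proposal C 11, Proposal D 11. Proposal A eliminated.
Round 3: Proposal C 11, Proposal D 20. Proposal D has a majority (≥16).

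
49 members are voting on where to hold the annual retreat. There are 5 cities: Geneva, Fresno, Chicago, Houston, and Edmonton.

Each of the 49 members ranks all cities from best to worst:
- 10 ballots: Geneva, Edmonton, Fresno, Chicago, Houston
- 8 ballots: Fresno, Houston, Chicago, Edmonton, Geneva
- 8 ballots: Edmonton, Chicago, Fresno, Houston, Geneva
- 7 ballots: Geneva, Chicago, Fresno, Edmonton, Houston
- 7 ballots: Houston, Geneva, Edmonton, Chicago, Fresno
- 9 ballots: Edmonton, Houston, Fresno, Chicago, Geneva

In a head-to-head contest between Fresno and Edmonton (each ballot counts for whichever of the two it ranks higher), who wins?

Edmonton

Fresno is ranked above Edmonton on 15 ballots; Edmonton above Fresno on 34.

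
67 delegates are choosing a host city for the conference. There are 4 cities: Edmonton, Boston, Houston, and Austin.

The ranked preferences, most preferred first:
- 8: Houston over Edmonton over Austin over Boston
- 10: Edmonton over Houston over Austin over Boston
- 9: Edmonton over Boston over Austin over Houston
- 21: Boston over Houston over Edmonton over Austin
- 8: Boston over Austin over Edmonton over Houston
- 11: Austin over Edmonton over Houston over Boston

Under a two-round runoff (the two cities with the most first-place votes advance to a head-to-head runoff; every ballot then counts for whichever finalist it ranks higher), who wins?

Round 1 first-place votes: Edmonton 19, Boston 29, Houston 8, Austin 11. Boston and Edmonton advance.
Runoff: Boston is ranked above Edmonton on 29 ballots, Edmonton above Boston on 38.

Edmonton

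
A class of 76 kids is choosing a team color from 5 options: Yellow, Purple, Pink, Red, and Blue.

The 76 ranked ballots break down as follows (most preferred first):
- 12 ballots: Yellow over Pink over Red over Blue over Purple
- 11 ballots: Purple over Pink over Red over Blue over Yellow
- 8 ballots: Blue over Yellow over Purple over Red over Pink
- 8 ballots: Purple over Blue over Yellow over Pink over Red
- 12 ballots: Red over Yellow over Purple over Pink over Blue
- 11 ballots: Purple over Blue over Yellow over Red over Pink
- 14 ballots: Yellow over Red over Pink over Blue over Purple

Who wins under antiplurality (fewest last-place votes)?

Red

Last-place votes: Yellow 11, Purple 26, Pink 19, Red 8, Blue 12.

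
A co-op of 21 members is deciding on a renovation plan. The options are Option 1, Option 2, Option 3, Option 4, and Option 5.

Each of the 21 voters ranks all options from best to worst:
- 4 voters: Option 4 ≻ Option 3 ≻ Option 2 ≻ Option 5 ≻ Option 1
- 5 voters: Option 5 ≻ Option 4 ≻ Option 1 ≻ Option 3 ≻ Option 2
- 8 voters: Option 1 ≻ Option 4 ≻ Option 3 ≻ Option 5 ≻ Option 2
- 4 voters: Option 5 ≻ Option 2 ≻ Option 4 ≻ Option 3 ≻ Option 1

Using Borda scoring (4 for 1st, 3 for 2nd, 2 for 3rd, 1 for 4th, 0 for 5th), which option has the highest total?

Option 4

Option 1: 4×0 + 5×2 + 8×4 + 4×0 = 42
Option 2: 4×2 + 5×0 + 8×0 + 4×3 = 20
Option 3: 4×3 + 5×1 + 8×2 + 4×1 = 37
Option 4: 4×4 + 5×3 + 8×3 + 4×2 = 63
Option 5: 4×1 + 5×4 + 8×1 + 4×4 = 48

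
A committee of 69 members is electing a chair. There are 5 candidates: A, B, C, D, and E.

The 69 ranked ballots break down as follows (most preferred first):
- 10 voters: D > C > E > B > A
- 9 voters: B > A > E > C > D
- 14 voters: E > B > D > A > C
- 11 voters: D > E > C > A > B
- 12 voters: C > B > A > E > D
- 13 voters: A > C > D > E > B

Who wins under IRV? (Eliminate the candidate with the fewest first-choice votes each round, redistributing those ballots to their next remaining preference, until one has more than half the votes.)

D

Round 1: A 13, B 9, C 12, D 21, E 14. B eliminated.
Round 2: A 22, C 12, D 21, E 14. C eliminated.
Round 3: A 34, D 21, E 14. E eliminated.
Round 4: A 34, D 35. D has a majority (≥35).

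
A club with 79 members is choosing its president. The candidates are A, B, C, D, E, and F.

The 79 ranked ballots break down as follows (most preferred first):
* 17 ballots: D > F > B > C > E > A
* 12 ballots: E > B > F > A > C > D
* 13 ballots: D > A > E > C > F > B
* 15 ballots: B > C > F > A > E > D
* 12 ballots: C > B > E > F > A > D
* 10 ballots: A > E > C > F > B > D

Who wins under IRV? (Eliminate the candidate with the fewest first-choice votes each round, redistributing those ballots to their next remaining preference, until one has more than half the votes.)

B

Round 1: A 10, B 15, C 12, D 30, E 12, F 0. F eliminated.
Round 2: A 10, B 15, C 12, D 30, E 12. A eliminated.
Round 3: B 15, C 12, D 30, E 22. C eliminated.
Round 4: B 27, D 30, E 22. E eliminated.
Round 5: B 49, D 30. B has a majority (≥40).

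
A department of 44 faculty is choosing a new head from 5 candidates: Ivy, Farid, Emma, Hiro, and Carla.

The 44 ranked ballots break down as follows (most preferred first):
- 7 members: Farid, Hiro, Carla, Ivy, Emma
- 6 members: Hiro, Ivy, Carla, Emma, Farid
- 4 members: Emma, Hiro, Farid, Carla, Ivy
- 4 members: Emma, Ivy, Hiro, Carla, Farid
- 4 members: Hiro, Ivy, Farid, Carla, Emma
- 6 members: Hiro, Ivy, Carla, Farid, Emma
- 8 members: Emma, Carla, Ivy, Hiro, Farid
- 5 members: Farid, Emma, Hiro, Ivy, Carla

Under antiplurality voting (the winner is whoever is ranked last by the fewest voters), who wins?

Hiro

Last-place votes: Ivy 4, Farid 18, Emma 17, Hiro 0, Carla 5.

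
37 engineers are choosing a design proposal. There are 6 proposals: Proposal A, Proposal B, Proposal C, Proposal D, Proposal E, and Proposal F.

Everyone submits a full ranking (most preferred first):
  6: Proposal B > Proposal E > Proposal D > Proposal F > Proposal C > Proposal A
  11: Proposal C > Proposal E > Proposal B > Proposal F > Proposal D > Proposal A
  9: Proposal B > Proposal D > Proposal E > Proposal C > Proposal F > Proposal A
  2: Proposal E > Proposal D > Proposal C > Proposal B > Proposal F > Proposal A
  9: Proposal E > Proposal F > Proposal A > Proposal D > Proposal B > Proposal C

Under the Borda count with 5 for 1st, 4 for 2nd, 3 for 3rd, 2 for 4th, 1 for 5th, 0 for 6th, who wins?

Proposal A: 6×0 + 11×0 + 9×0 + 2×0 + 9×3 = 27
Proposal B: 6×5 + 11×3 + 9×5 + 2×2 + 9×1 = 121
Proposal C: 6×1 + 11×5 + 9×2 + 2×3 + 9×0 = 85
Proposal D: 6×3 + 11×1 + 9×4 + 2×4 + 9×2 = 91
Proposal E: 6×4 + 11×4 + 9×3 + 2×5 + 9×5 = 150
Proposal F: 6×2 + 11×2 + 9×1 + 2×1 + 9×4 = 81

Proposal E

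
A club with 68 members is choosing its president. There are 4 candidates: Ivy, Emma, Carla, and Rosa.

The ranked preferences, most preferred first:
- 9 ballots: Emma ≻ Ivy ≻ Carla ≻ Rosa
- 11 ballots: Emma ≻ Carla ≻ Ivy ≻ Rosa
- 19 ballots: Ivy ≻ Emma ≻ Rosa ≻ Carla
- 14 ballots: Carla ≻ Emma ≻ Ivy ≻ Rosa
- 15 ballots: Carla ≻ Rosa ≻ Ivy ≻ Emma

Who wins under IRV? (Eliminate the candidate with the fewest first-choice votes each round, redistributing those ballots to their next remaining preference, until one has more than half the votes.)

Round 1: Ivy 19, Emma 20, Carla 29, Rosa 0. Rosa eliminated.
Round 2: Ivy 19, Emma 20, Carla 29. Ivy eliminated.
Round 3: Emma 39, Carla 29. Emma has a majority (≥35).

Emma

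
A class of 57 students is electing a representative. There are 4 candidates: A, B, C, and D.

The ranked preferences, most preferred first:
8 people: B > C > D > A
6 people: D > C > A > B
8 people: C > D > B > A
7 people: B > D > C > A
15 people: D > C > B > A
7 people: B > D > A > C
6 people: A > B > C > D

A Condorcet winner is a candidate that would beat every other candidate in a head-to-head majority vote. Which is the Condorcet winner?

D vs A: 51–6
D vs B: 29–28
D vs C: 35–22
D beats every other candidate.

D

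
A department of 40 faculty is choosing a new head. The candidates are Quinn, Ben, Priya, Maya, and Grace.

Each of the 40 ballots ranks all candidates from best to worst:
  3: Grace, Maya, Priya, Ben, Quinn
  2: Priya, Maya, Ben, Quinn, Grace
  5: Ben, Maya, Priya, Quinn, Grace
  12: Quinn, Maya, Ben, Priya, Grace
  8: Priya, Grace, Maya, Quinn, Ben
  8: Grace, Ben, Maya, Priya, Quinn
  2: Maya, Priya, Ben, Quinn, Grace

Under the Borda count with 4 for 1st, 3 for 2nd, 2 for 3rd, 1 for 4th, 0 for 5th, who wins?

Maya

Quinn: 3×0 + 2×1 + 5×1 + 12×4 + 8×1 + 8×0 + 2×1 = 65
Ben: 3×1 + 2×2 + 5×4 + 12×2 + 8×0 + 8×3 + 2×2 = 79
Priya: 3×2 + 2×4 + 5×2 + 12×1 + 8×4 + 8×1 + 2×3 = 82
Maya: 3×3 + 2×3 + 5×3 + 12×3 + 8×2 + 8×2 + 2×4 = 106
Grace: 3×4 + 2×0 + 5×0 + 12×0 + 8×3 + 8×4 + 2×0 = 68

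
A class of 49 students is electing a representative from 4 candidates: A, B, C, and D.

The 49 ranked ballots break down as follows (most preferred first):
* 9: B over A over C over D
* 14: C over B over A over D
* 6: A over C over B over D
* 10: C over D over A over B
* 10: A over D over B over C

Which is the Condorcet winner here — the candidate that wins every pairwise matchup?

A vs B: 26–23
A vs C: 25–24
A vs D: 39–10
A beats every other candidate.

A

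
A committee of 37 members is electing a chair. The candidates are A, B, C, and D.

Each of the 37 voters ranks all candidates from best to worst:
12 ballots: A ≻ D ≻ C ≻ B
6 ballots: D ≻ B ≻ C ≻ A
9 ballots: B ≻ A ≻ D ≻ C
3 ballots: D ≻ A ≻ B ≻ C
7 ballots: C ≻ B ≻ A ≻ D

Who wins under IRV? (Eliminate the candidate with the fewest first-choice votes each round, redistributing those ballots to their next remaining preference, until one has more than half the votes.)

Round 1: A 12, B 9, C 7, D 9. C eliminated.
Round 2: A 12, B 16, D 9. D eliminated.
Round 3: A 15, B 22. B has a majority (≥19).

B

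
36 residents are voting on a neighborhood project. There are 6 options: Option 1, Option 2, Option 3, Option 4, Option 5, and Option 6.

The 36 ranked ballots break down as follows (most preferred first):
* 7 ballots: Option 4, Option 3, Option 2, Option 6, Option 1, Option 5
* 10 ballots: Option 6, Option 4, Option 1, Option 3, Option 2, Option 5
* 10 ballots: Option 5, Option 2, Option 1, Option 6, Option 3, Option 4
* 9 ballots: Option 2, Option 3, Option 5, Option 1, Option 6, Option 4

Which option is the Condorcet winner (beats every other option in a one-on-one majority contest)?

Option 2 vs Option 1: 26–10
Option 2 vs Option 3: 19–17
Option 2 vs Option 4: 19–17
Option 2 vs Option 5: 26–10
Option 2 vs Option 6: 26–10
Option 2 beats every other option.

Option 2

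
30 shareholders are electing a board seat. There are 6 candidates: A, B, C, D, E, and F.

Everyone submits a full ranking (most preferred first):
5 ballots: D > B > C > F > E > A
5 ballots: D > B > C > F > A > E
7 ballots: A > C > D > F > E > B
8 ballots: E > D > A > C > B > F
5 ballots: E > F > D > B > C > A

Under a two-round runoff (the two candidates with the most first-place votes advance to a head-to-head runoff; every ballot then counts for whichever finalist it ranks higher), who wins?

D

Round 1 first-place votes: A 7, B 0, C 0, D 10, E 13, F 0. E and D advance.
Runoff: E is ranked above D on 13 ballots, D above E on 17.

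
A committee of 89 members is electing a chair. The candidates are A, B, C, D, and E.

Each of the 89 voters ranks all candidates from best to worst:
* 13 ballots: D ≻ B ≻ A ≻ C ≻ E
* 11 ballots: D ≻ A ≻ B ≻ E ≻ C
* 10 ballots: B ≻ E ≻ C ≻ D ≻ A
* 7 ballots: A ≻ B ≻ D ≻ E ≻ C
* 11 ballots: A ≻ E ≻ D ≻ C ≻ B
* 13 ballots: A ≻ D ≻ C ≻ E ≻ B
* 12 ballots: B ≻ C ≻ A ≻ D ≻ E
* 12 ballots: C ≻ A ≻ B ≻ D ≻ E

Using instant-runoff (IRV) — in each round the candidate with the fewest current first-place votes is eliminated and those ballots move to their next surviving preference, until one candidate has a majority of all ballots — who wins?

Round 1: A 31, B 22, C 12, D 24, E 0. E eliminated.
Round 2: A 31, B 22, C 12, D 24. C eliminated.
Round 3: A 43, B 22, D 24. B eliminated.
Round 4: A 55, D 34. A has a majority (≥45).

A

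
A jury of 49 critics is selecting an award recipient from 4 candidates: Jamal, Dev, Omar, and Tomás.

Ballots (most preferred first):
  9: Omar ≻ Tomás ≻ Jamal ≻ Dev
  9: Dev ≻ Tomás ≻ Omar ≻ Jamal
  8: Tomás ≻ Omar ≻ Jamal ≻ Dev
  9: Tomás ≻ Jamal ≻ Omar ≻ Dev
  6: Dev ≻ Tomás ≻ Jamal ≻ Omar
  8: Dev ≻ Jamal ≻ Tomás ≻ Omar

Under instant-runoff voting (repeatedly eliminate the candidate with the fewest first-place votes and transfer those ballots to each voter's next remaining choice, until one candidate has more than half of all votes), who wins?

Tomás

Round 1: Jamal 0, Dev 23, Omar 9, Tomás 17. Jamal eliminated.
Round 2: Dev 23, Omar 9, Tomás 17. Omar eliminated.
Round 3: Dev 23, Tomás 26. Tomás has a majority (≥25).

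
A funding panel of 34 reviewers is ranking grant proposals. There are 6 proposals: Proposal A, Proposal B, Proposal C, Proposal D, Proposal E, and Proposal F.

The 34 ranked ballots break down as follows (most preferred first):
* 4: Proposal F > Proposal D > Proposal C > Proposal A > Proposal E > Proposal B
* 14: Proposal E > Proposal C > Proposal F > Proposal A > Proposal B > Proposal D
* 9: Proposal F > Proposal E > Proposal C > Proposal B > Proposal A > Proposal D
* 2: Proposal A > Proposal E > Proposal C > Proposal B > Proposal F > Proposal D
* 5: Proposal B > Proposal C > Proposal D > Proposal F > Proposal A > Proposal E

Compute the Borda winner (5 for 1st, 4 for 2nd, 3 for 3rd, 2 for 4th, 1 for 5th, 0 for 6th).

Proposal A: 4×2 + 14×2 + 9×1 + 2×5 + 5×1 = 60
Proposal B: 4×0 + 14×1 + 9×2 + 2×2 + 5×5 = 61
Proposal C: 4×3 + 14×4 + 9×3 + 2×3 + 5×4 = 121
Proposal D: 4×4 + 14×0 + 9×0 + 2×0 + 5×3 = 31
Proposal E: 4×1 + 14×5 + 9×4 + 2×4 + 5×0 = 118
Proposal F: 4×5 + 14×3 + 9×5 + 2×1 + 5×2 = 119

Proposal C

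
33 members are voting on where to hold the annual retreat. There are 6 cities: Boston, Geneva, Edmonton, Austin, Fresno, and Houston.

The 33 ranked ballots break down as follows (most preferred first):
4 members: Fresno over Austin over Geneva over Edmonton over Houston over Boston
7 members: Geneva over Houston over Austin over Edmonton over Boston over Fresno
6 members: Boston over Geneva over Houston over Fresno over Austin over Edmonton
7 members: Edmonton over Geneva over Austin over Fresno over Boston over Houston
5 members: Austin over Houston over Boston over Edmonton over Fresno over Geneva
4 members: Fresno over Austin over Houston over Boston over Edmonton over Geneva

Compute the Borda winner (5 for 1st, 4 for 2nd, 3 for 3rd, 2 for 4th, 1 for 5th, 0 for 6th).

Boston: 4×0 + 7×1 + 6×5 + 7×1 + 5×3 + 4×2 = 67
Geneva: 4×3 + 7×5 + 6×4 + 7×4 + 5×0 + 4×0 = 99
Edmonton: 4×2 + 7×2 + 6×0 + 7×5 + 5×2 + 4×1 = 71
Austin: 4×4 + 7×3 + 6×1 + 7×3 + 5×5 + 4×4 = 105
Fresno: 4×5 + 7×0 + 6×2 + 7×2 + 5×1 + 4×5 = 71
Houston: 4×1 + 7×4 + 6×3 + 7×0 + 5×4 + 4×3 = 82

Austin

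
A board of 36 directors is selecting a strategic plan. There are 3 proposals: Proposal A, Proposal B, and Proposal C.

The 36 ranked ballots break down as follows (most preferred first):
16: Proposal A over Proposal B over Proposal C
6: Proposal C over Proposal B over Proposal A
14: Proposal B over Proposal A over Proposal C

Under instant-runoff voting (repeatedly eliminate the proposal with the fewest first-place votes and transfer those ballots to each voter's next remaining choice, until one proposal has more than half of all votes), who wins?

Proposal B

Round 1: Proposal A 16, Proposal B 14, Proposal C 6. Proposal C eliminated.
Round 2: Proposal A 16, Proposal B 20. Proposal B has a majority (≥19).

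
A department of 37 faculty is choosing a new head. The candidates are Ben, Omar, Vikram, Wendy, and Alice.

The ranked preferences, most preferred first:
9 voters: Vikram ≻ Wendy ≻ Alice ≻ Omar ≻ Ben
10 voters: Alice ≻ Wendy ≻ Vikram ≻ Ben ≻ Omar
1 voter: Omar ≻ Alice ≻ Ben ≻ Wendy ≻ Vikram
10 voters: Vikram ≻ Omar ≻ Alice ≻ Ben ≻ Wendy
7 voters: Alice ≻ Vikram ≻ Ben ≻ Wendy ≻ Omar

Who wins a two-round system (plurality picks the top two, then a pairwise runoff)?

Vikram

Round 1 first-place votes: Ben 0, Omar 1, Vikram 19, Wendy 0, Alice 17. Vikram and Alice advance.
Runoff: Vikram is ranked above Alice on 19 ballots, Alice above Vikram on 18.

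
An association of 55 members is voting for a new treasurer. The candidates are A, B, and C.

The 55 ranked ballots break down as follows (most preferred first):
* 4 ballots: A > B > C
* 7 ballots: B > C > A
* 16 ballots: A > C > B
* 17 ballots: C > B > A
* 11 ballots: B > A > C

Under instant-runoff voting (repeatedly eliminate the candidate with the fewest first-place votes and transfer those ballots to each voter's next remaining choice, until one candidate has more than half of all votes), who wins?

B

Round 1: A 20, B 18, C 17. C eliminated.
Round 2: A 20, B 35. B has a majority (≥28).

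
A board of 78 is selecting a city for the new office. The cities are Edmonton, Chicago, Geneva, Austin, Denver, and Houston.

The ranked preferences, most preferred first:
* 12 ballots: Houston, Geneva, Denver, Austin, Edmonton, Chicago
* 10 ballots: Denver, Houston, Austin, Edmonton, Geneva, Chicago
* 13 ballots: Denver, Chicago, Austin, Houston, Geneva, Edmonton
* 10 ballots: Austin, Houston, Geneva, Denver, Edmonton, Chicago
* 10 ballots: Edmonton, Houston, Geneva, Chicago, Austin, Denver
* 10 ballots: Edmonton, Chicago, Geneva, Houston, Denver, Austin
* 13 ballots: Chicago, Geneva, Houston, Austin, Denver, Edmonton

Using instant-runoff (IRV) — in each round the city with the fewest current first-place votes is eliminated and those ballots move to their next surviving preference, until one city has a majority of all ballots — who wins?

Houston

Round 1: Edmonton 20, Chicago 13, Geneva 0, Austin 10, Denver 23, Houston 12. Geneva eliminated.
Round 2: Edmonton 20, Chicago 13, Austin 10, Denver 23, Houston 12. Austin eliminated.
Round 3: Edmonton 20, Chicago 13, Denver 23, Houston 22. Chicago eliminated.
Round 4: Edmonton 20, Denver 23, Houston 35. Edmonton eliminated.
Round 5: Denver 23, Houston 55. Houston has a majority (≥40).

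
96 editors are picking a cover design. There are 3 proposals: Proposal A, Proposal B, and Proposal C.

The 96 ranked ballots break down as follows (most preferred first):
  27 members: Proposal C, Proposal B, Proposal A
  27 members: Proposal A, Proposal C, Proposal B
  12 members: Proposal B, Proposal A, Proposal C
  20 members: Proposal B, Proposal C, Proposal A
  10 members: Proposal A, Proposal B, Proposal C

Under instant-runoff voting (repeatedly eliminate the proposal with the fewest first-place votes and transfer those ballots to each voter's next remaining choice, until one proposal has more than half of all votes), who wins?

Proposal B

Round 1: Proposal A 37, Proposal B 32, Proposal C 27. Proposal C eliminated.
Round 2: Proposal A 37, Proposal B 59. Proposal B has a majority (≥49).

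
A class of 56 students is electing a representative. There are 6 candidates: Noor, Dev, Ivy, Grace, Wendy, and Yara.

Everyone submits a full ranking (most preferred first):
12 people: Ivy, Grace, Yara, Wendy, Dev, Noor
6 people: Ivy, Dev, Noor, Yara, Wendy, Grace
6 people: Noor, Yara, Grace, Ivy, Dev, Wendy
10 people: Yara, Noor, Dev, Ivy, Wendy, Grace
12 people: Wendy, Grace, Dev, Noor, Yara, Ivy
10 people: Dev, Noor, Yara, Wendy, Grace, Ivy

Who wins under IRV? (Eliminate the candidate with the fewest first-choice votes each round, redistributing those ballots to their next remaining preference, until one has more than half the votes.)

Round 1: Noor 6, Dev 10, Ivy 18, Grace 0, Wendy 12, Yara 10. Grace eliminated.
Round 2: Noor 6, Dev 10, Ivy 18, Wendy 12, Yara 10. Noor eliminated.
Round 3: Dev 10, Ivy 18, Wendy 12, Yara 16. Dev eliminated.
Round 4: Ivy 18, Wendy 12, Yara 26. Wendy eliminated.
Round 5: Ivy 18, Yara 38. Yara has a majority (≥29).

Yara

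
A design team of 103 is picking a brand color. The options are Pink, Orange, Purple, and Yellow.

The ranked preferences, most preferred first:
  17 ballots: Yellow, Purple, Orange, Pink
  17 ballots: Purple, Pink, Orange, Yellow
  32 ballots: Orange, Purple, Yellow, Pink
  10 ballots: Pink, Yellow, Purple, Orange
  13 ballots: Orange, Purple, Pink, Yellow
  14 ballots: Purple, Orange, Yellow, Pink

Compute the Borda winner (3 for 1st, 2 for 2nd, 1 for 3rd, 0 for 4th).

Pink: 17×0 + 17×2 + 32×0 + 10×3 + 13×1 + 14×0 = 77
Orange: 17×1 + 17×1 + 32×3 + 10×0 + 13×3 + 14×2 = 197
Purple: 17×2 + 17×3 + 32×2 + 10×1 + 13×2 + 14×3 = 227
Yellow: 17×3 + 17×0 + 32×1 + 10×2 + 13×0 + 14×1 = 117

Purple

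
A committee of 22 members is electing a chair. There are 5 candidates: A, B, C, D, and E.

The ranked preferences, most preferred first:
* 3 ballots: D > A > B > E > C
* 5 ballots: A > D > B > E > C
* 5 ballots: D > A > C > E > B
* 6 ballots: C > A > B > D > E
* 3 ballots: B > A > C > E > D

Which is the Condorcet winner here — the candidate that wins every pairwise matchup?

A vs B: 19–3
A vs C: 16–6
A vs D: 14–8
A vs E: 22–0
A beats every other candidate.

A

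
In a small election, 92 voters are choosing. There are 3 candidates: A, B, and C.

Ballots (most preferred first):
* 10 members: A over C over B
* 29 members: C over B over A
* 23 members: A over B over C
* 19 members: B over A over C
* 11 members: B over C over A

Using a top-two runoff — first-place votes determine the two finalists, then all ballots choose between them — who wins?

Round 1 first-place votes: A 33, B 30, C 29. A and B advance.
Runoff: A is ranked above B on 33 ballots, B above A on 59.

B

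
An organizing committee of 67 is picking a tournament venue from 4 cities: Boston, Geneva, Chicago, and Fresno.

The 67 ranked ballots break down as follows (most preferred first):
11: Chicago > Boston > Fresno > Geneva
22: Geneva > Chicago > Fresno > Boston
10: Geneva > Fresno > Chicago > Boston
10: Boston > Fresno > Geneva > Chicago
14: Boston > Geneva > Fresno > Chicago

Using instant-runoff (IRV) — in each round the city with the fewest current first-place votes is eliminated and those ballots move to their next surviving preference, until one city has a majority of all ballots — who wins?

Boston

Round 1: Boston 24, Geneva 32, Chicago 11, Fresno 0. Fresno eliminated.
Round 2: Boston 24, Geneva 32, Chicago 11. Chicago eliminated.
Round 3: Boston 35, Geneva 32. Boston has a majority (≥34).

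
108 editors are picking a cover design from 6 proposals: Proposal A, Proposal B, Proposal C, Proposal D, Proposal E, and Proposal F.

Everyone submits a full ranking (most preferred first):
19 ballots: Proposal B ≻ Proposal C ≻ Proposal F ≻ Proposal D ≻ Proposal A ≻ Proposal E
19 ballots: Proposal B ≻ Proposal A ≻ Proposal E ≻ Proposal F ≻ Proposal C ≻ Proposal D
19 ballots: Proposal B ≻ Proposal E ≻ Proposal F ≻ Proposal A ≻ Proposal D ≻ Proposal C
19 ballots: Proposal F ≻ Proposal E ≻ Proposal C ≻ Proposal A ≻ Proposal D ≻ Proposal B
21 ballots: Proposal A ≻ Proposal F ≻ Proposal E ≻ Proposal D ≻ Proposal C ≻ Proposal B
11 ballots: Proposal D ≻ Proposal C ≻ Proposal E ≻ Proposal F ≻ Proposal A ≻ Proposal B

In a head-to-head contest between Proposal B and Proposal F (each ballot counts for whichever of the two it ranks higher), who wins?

Proposal B is ranked above Proposal F on 57 ballots; Proposal F above Proposal B on 51.

Proposal B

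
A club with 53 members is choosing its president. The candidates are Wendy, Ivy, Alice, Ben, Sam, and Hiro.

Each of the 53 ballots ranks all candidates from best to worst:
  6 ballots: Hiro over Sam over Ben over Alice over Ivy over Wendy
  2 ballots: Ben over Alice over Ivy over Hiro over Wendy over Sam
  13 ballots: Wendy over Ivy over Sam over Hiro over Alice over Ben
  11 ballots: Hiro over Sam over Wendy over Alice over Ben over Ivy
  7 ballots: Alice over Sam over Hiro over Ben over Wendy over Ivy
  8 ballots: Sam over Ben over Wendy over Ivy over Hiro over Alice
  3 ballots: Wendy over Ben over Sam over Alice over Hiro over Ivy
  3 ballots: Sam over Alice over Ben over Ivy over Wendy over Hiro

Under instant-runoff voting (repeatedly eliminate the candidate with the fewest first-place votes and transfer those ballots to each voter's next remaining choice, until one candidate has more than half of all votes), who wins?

Sam

Round 1: Wendy 16, Ivy 0, Alice 7, Ben 2, Sam 11, Hiro 17. Ivy eliminated.
Round 2: Wendy 16, Alice 7, Ben 2, Sam 11, Hiro 17. Ben eliminated.
Round 3: Wendy 16, Alice 9, Sam 11, Hiro 17. Alice eliminated.
Round 4: Wendy 16, Sam 18, Hiro 19. Wendy eliminated.
Round 5: Sam 34, Hiro 19. Sam has a majority (≥27).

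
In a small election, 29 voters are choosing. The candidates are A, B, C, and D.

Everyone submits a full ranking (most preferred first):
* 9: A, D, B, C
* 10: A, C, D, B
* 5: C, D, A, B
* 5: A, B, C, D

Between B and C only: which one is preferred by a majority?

C

B is ranked above C on 14 ballots; C above B on 15.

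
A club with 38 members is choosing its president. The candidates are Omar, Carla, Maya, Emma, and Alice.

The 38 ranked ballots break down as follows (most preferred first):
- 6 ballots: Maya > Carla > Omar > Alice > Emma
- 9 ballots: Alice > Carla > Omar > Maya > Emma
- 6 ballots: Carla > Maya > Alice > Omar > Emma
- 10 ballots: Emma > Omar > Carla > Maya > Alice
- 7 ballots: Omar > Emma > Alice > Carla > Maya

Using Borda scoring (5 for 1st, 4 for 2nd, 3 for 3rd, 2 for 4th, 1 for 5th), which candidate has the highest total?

Omar: 6×3 + 9×3 + 6×2 + 10×4 + 7×5 = 132
Carla: 6×4 + 9×4 + 6×5 + 10×3 + 7×2 = 134
Maya: 6×5 + 9×2 + 6×4 + 10×2 + 7×1 = 99
Emma: 6×1 + 9×1 + 6×1 + 10×5 + 7×4 = 99
Alice: 6×2 + 9×5 + 6×3 + 10×1 + 7×3 = 106

Carla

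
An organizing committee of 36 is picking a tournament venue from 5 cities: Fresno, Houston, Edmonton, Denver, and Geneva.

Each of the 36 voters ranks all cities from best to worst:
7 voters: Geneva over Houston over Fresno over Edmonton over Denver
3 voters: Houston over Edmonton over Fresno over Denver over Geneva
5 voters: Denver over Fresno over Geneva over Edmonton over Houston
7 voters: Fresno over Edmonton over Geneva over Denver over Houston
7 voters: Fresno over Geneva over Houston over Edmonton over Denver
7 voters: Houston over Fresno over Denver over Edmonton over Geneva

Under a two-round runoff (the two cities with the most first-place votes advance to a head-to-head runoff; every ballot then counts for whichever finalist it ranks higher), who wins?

Round 1 first-place votes: Fresno 14, Houston 10, Edmonton 0, Denver 5, Geneva 7. Fresno and Houston advance.
Runoff: Fresno is ranked above Houston on 19 ballots, Houston above Fresno on 17.

Fresno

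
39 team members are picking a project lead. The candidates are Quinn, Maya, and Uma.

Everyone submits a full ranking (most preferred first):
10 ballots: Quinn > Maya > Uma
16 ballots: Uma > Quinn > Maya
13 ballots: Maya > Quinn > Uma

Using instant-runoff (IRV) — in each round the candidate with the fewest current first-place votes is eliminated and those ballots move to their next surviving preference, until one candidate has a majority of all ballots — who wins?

Round 1: Quinn 10, Maya 13, Uma 16. Quinn eliminated.
Round 2: Maya 23, Uma 16. Maya has a majority (≥20).

Maya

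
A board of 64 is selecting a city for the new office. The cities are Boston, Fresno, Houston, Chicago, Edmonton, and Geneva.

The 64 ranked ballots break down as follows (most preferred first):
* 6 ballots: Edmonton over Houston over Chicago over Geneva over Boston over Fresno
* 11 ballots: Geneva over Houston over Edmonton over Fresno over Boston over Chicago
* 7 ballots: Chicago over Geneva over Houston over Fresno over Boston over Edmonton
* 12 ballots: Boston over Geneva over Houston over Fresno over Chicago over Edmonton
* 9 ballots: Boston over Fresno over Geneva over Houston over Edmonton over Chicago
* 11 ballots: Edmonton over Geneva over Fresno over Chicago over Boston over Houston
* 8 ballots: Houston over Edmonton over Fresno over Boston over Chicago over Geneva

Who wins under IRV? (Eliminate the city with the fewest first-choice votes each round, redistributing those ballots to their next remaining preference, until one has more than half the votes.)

Edmonton

Round 1: Boston 21, Fresno 0, Houston 8, Chicago 7, Edmonton 17, Geneva 11. Fresno eliminated.
Round 2: Boston 21, Houston 8, Chicago 7, Edmonton 17, Geneva 11. Chicago eliminated.
Round 3: Boston 21, Houston 8, Edmonton 17, Geneva 18. Houston eliminated.
Round 4: Boston 21, Edmonton 25, Geneva 18. Geneva eliminated.
Round 5: Boston 28, Edmonton 36. Edmonton has a majority (≥33).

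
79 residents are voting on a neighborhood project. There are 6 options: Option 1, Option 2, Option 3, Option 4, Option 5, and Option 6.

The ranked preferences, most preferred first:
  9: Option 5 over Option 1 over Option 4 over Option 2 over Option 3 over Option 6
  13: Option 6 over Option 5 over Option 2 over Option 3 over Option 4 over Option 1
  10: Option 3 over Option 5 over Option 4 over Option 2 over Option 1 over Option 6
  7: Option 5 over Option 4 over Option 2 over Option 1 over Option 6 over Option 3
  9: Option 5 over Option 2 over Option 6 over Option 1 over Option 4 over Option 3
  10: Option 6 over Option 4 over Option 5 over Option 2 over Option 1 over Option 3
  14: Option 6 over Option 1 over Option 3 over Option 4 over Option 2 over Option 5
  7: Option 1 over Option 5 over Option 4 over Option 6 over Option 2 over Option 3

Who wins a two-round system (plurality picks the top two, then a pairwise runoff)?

Option 5

Round 1 first-place votes: Option 1 7, Option 2 0, Option 3 10, Option 4 0, Option 5 25, Option 6 37. Option 6 and Option 5 advance.
Runoff: Option 6 is ranked above Option 5 on 37 ballots, Option 5 above Option 6 on 42.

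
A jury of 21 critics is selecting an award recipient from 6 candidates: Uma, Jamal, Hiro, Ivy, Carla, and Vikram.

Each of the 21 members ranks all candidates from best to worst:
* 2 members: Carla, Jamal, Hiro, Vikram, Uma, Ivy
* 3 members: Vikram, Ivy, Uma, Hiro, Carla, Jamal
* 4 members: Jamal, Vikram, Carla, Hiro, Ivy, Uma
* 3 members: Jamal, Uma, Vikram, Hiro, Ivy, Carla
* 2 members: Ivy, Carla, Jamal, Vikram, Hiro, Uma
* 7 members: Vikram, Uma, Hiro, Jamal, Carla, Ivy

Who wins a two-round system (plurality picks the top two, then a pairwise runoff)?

Round 1 first-place votes: Uma 0, Jamal 7, Hiro 0, Ivy 2, Carla 2, Vikram 10. Vikram and Jamal advance.
Runoff: Vikram is ranked above Jamal on 10 ballots, Jamal above Vikram on 11.

Jamal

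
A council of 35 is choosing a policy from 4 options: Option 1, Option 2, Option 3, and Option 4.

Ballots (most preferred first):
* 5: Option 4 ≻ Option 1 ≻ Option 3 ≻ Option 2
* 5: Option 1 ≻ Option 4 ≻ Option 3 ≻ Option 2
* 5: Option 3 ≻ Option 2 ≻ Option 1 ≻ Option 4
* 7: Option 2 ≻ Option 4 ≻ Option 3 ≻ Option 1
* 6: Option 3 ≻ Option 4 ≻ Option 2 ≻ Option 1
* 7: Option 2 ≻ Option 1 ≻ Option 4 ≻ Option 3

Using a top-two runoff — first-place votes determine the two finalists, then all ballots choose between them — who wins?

Option 3

Round 1 first-place votes: Option 1 5, Option 2 14, Option 3 11, Option 4 5. Option 2 and Option 3 advance.
Runoff: Option 2 is ranked above Option 3 on 14 ballots, Option 3 above Option 2 on 21.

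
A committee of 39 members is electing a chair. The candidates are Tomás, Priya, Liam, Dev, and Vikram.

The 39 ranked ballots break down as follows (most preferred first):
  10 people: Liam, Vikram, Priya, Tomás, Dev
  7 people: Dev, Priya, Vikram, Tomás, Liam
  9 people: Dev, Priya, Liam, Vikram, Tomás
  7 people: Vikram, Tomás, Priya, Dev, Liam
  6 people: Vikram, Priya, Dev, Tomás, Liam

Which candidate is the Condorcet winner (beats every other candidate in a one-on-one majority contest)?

Vikram

Vikram vs Tomás: 39–0
Vikram vs Priya: 23–16
Vikram vs Liam: 20–19
Vikram vs Dev: 23–16
Vikram beats every other candidate.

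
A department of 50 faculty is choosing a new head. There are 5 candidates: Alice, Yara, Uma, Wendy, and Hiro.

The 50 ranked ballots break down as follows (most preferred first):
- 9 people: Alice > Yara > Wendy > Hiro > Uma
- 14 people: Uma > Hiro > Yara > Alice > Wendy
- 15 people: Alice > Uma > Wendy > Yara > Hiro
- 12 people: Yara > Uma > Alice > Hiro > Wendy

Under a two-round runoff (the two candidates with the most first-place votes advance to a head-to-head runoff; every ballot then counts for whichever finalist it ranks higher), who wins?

Round 1 first-place votes: Alice 24, Yara 12, Uma 14, Wendy 0, Hiro 0. Alice and Uma advance.
Runoff: Alice is ranked above Uma on 24 ballots, Uma above Alice on 26.

Uma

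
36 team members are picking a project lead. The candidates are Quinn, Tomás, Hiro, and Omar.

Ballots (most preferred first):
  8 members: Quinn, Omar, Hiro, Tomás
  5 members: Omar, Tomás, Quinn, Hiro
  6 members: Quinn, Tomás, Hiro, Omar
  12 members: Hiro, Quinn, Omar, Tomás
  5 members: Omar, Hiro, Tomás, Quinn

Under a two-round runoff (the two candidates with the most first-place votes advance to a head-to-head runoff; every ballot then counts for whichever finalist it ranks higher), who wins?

Quinn

Round 1 first-place votes: Quinn 14, Tomás 0, Hiro 12, Omar 10. Quinn and Hiro advance.
Runoff: Quinn is ranked above Hiro on 19 ballots, Hiro above Quinn on 17.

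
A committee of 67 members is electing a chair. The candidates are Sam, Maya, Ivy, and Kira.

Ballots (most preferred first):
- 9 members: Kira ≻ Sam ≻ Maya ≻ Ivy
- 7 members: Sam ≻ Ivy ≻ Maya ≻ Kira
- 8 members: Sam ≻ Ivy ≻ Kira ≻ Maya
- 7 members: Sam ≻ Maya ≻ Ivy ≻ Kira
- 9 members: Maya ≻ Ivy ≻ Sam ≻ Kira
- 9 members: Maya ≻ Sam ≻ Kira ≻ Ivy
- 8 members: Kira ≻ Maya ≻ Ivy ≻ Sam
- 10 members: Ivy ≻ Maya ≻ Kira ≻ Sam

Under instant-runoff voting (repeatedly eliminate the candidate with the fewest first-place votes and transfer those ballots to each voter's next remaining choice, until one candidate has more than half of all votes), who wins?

Maya

Round 1: Sam 22, Maya 18, Ivy 10, Kira 17. Ivy eliminated.
Round 2: Sam 22, Maya 28, Kira 17. Kira eliminated.
Round 3: Sam 31, Maya 36. Maya has a majority (≥34).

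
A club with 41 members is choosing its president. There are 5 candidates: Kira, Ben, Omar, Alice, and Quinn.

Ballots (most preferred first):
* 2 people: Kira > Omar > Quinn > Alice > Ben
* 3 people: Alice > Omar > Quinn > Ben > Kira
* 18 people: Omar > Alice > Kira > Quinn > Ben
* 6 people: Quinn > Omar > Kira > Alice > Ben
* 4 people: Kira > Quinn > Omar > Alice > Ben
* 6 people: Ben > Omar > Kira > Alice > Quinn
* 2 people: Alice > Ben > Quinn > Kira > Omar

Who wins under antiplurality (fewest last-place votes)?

Alice

Last-place votes: Kira 3, Ben 30, Omar 2, Alice 0, Quinn 6.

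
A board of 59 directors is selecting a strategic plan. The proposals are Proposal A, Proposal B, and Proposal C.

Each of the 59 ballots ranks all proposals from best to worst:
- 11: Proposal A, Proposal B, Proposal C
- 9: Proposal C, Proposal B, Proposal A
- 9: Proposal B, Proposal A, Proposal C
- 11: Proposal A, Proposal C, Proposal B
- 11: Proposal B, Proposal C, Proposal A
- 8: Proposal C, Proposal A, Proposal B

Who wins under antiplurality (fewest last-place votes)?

Proposal B

Last-place votes: Proposal A 20, Proposal B 19, Proposal C 20.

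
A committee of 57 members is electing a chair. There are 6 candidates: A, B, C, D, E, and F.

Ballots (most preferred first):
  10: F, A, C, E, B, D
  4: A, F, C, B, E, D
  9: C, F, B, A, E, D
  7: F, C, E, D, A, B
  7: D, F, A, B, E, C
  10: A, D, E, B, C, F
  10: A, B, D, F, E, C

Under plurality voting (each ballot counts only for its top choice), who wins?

First-place votes: A 24, B 0, C 9, D 7, E 0, F 17.

A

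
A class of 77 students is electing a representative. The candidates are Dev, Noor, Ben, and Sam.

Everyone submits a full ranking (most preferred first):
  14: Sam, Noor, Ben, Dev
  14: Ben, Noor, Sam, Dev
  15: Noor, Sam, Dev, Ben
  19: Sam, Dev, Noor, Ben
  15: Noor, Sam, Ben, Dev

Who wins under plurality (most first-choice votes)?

Sam

First-place votes: Dev 0, Noor 30, Ben 14, Sam 33.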